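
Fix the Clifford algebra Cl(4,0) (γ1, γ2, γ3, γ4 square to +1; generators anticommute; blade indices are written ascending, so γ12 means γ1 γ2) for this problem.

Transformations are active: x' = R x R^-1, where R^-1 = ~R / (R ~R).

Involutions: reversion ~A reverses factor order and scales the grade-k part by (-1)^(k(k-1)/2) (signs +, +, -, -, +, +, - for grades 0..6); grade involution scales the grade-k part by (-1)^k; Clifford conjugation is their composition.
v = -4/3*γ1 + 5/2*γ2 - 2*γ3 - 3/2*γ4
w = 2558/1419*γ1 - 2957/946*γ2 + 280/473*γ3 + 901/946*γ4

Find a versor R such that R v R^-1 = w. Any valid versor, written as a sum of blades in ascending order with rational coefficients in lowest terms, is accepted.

Since q(v) = q(w) = 257/18, the sum R = v + w = 222/473*γ1 - 296/473*γ2 - 666/473*γ3 - 259/473*γ4 does the job whenever invertible.
Answer: 222/473*γ1 - 296/473*γ2 - 666/473*γ3 - 259/473*γ4


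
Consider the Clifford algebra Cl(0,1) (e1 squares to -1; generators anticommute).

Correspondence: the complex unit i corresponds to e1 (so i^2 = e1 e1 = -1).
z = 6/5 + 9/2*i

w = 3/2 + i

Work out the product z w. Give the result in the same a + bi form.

In blades: z = 6/5 + 9/2*e1, w = 3/2 + e1.
Distribute z over w term by term (generator squares from the signature, products reordered to ascending indices): (6/5)*w = 9/5 + 6/5*e1; (9/2*e1)*w = -9/2 + 27/4*e1.
Sum: -27/10 + 159/20*e1; translating back through the correspondence:
Answer: -27/10 + 159/20*i


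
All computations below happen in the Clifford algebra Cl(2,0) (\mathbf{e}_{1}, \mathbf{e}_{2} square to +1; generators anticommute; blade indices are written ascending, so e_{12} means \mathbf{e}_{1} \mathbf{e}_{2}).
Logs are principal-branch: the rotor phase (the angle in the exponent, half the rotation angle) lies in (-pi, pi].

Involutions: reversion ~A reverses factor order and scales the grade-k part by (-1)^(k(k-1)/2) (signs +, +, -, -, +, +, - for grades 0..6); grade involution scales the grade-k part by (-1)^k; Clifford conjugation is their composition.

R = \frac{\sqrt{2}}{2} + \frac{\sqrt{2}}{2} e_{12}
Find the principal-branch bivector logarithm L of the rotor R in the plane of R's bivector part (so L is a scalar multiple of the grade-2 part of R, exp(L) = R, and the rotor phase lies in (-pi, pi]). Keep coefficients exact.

The scalar part of R is \frac{\sqrt{2}}{2}, which fixes the principal-branch rotor phase; the unit plane is then the bivector part divided by the sine of that phase, and L is that plane scaled by the phase.
Concretely: cos(phase) = \frac{\sqrt{2}}{2} gives phase = ±\frac{\pi}{4}, and since phase/sin(phase) is even the sign is immaterial: L = (phase/sin(phase)) * <R>_2 = (\frac{\sqrt{2} \pi}{4}) * <R>_2.
Answer: \frac{\pi}{4} e_{12}


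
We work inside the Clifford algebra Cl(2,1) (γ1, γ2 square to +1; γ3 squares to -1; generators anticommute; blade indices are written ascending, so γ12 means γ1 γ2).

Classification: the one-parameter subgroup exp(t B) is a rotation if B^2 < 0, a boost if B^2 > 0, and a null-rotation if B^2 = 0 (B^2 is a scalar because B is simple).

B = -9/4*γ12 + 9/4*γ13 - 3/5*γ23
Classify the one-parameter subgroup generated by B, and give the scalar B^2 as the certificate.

B^2 term by term: the squares give (-9/4)^2*(γ12)^2 + (9/4)^2*(γ13)^2 + (-3/5)^2*(γ23)^2 = 81/16*(-1) + 81/16*(+1) + 9/25*(+1) = 9/25 (each basis 2-blade squares to minus the product of its generators' squares); cross terms between blades sharing an index anticommute and cancel. So B^2 = 9/25.
Answer: boost, certificate B^2 = 9/25. The invariant at work: B^2 = 9/25 is unchanged by conjugation, hence its sign classifies the subgroup whatever basis B is written in.


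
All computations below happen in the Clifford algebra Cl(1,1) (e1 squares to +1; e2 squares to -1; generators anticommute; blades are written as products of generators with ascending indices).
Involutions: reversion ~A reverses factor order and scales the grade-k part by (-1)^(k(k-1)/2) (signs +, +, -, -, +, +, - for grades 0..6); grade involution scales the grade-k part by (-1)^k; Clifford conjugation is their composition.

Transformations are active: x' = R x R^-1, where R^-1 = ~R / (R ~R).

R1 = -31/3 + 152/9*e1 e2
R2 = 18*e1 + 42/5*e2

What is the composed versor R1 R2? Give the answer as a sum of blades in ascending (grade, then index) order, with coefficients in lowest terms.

Distribute over the terms of R1 (each basis-blade product reordered to ascending indices, repeated generators contracted through their squares):
(-31/3) R2 = -186*e1 - 434/5*e2
(152/9*e1 e2) R2 = -2128/15*e1 - 304*e2
Summing the partial products and collecting blades:
Answer: -4918/15*e1 - 1954/5*e2


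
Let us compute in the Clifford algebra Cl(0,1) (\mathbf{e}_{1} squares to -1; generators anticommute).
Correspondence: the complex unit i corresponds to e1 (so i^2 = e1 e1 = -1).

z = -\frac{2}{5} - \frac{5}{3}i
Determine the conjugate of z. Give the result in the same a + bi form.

In blades: z = -\frac{2}{5} - \frac{5}{3} e_{1}.
Conjugation here is Clifford conjugation: the scalar is fixed and the grade-1 and grade-2 blades all flip sign, giving -\frac{2}{5} + \frac{5}{3} e_{1}; translating back:
Answer: -\frac{2}{5} + \frac{5}{3}i


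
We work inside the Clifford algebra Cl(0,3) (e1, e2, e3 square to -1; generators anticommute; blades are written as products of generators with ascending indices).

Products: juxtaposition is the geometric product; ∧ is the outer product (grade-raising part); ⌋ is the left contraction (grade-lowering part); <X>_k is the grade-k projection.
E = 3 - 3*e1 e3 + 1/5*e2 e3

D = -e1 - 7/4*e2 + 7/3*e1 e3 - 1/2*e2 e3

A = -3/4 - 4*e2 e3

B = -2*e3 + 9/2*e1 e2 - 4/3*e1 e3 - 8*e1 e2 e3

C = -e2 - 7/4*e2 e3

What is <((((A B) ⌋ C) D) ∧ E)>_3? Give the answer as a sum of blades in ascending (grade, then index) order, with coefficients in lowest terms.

step 1: -32*e1 - 8*e2 + 3/2*e3 - 209/24*e1 e2 - 17*e1 e3 + 6*e1 e2 e3
step 2: -8 - 21/8*e2 - 14*e3
step 3: -147/32 - 74/3*e1 + 21*e2 - 21/16*e3 - 21/8*e1 e2 - 98/3*e1 e3 - 41/2*e2 e3 + 49/8*e1 e2 e3
step 4: -441/32 - 74*e1 + 63*e2 - 63/16*e3 - 63/8*e1 e2 - 2695/32*e1 e3 - 9987/160*e2 e3 + 9173/120*e1 e2 e3
step 5: 9173/120*e1 e2 e3
Answer: 9173/120*e1 e2 e3


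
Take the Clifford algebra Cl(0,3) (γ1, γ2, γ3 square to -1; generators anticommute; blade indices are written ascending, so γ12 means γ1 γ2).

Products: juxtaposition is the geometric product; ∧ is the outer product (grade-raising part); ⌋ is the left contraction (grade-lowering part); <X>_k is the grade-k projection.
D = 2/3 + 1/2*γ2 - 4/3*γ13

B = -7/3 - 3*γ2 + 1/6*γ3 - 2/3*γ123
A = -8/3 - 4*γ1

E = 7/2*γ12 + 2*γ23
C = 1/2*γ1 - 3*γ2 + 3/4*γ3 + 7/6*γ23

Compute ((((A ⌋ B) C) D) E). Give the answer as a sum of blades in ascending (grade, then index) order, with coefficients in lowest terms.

step 1: 56/9 + 8*γ2 - 4/9*γ3 - 8/3*γ23 + 16/9*γ123
step 2: 247/9 + 28/27*γ1 - 464/27*γ2 + 10/3*γ3 - 16/3*γ12 - 46/9*γ13 + 298/27*γ23 - 4/3*γ123
step 3: 542/27 - 88/81*γ1 + 655/162*γ2 + 739/81*γ3 + 946/81*γ12 - 122/3*γ13 + 1037/81*γ23 - 1721/81*γ123
step 4: -1795/27 + 18353/324*γ1 + 1786/81*γ2 + 1193/18*γ3 - 299/27*γ12 + 3475/162*γ13 + 4927/27*γ23 + 1607/54*γ123
Answer: -1795/27 + 18353/324*γ1 + 1786/81*γ2 + 1193/18*γ3 - 299/27*γ12 + 3475/162*γ13 + 4927/27*γ23 + 1607/54*γ123


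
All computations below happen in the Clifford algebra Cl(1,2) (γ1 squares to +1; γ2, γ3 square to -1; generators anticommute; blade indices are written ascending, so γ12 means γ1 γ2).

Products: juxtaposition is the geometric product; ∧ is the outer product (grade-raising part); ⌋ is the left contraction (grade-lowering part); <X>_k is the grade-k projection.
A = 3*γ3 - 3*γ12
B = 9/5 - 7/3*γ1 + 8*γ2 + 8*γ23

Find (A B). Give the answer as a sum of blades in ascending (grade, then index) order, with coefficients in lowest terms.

step 1: 24*γ1 + 17*γ2 + 27/5*γ3 - 27/5*γ12 + 31*γ13 - 24*γ23
Answer: 24*γ1 + 17*γ2 + 27/5*γ3 - 27/5*γ12 + 31*γ13 - 24*γ23


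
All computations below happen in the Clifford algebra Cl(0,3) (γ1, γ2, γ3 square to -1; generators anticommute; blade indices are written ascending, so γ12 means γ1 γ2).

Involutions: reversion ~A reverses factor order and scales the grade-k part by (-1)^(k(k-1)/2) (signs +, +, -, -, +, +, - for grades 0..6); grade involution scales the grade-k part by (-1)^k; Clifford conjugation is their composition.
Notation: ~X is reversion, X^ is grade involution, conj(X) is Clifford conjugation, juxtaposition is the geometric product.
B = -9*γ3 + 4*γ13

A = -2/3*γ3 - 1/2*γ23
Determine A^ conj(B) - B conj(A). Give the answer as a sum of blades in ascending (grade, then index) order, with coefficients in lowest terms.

first term: -6 - 8/3*γ1 + 9/2*γ2 - 2*γ12
second term: 6 - 8/3*γ1 - 9/2*γ2 + 2*γ12
Answer: -12 + 9*γ2 - 4*γ12


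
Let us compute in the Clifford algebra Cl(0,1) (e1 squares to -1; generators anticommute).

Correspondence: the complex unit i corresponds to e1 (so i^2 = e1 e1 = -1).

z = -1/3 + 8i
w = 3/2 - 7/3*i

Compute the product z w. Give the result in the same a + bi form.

In blades: z = -1/3 + 8*e1, w = 3/2 - 7/3*e1.
Distribute z over w term by term (generator squares from the signature, products reordered to ascending indices): (-1/3)*w = -1/2 + 7/9*e1; (8*e1)*w = 56/3 + 12*e1.
Sum: 109/6 + 115/9*e1; translating back through the correspondence:
Answer: 109/6 + 115/9*i


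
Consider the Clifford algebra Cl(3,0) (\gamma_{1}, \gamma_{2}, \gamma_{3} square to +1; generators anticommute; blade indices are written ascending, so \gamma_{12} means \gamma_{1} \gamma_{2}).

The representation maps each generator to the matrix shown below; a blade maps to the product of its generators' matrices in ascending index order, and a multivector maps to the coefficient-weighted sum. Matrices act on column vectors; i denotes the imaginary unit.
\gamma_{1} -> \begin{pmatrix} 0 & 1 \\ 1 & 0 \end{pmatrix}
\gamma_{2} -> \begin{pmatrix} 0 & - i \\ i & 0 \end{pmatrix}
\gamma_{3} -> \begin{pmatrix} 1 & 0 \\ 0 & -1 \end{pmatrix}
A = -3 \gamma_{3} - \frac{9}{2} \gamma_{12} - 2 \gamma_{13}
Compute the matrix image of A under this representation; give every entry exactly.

Bivector images (products of the table entries): rho(\gamma_{12}) = rho(\gamma_{1})rho(\gamma_{2}) = \begin{pmatrix} i & 0 \\ 0 & - i \end{pmatrix}; rho(\gamma_{13}) = rho(\gamma_{1})rho(\gamma_{3}) = \begin{pmatrix} 0 & -1 \\ 1 & 0 \end{pmatrix}.
M = (-3)*rho(\gamma_{3}) + (-\frac{9}{2})*rho(\gamma_{12}) + (-2)*rho(\gamma_{13}), summed entrywise:
Answer: \begin{pmatrix} -3 - \frac{9 i}{2} & 2 \\ -2 & 3 + \frac{9 i}{2} \end{pmatrix}


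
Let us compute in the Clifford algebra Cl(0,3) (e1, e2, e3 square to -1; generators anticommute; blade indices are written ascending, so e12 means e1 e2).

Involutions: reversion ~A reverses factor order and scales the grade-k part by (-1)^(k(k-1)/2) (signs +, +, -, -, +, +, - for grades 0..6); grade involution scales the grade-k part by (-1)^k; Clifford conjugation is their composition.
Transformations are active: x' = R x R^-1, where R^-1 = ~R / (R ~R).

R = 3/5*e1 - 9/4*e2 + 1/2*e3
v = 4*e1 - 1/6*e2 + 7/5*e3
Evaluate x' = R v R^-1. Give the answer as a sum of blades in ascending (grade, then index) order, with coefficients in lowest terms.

~R = 3/5*e1 - 9/4*e2 + 1/2*e3, and R ~R = -2269/400, so R^-1 = ~R / (-2269/400).
R v = -139/40 + 89/10*e12 - 29/25*e13 - 46/15*e23
Answer: -7408/2269*e1 - 35261/13614*e2 - 8933/11345*e3


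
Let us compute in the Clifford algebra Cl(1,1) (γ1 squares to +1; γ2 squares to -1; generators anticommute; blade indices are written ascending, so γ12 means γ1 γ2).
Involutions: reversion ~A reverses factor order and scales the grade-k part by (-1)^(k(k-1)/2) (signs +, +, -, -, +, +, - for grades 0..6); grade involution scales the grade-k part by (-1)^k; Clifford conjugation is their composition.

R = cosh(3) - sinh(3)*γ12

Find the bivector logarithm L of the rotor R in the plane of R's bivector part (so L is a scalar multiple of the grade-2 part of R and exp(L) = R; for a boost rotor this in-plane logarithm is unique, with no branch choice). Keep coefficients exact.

The scalar part of R is cosh(3), so cosh pins the rapidity up to sign — the sign comes from the bivector part; dividing that part by sinh of the rapidity yields the plane, and the in-plane L = rapidity * plane is unique because the two sign choices cancel.
Concretely: cosh(rapidity) = cosh(3) gives rapidity = ±3, and since rapidity/sinh(rapidity) is even the sign is immaterial: L = (rapidity/sinh(rapidity)) * <R>_2 = (3/sinh(3)) * <R>_2.
Answer: -3*γ12


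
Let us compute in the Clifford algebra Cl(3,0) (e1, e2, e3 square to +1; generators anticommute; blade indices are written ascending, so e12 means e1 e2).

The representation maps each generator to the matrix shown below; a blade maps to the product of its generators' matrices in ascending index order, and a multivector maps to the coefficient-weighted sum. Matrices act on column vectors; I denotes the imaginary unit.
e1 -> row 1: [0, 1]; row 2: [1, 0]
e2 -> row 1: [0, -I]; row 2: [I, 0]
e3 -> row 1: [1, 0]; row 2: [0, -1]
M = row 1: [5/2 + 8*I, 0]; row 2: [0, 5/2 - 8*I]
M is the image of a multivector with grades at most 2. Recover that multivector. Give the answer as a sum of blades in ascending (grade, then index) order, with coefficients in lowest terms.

Method: 1, rho(e1), rho(e2), rho(e3) form a trace-orthogonal basis of the 2x2 complex matrices (tr(X Y) = 2 if X = Y, else 0), so M = m0*1 + m1*rho(e1) + m2*rho(e2) + m3*rho(e3) with m0 = tr(M)/2 = 5/2, m1 = tr(M rho(e1))/2 = 0, m2 = tr(M rho(e2))/2 = 0, m3 = tr(M rho(e3))/2 = 8*I.
Multiplying table entries, the bivector images are rho(e12) = I*rho(e3), rho(e13) = -I*rho(e2), rho(e23) = I*rho(e1); with real blade coefficients the real parts of m0..m3 are the coefficients of 1, e1, e2, e3 and the imaginary parts give the bivectors (e23: Im m1, e13: -Im m2, e12: Im m3).
Answer: 5/2 + 8*e12


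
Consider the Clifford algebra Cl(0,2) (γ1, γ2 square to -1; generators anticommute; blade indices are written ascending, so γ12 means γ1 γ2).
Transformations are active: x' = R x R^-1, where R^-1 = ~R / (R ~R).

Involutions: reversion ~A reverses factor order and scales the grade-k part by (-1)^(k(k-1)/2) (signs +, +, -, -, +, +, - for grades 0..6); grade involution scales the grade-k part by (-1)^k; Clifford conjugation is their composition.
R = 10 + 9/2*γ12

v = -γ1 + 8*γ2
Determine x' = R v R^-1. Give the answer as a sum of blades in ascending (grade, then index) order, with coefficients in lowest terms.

~R = 10 - 9/2*γ12, and R ~R = 481/4, so R^-1 = ~R / (481/4).
R v = -46*γ1 + 151/2*γ2
Answer: -3199/481*γ1 + 2192/481*γ2


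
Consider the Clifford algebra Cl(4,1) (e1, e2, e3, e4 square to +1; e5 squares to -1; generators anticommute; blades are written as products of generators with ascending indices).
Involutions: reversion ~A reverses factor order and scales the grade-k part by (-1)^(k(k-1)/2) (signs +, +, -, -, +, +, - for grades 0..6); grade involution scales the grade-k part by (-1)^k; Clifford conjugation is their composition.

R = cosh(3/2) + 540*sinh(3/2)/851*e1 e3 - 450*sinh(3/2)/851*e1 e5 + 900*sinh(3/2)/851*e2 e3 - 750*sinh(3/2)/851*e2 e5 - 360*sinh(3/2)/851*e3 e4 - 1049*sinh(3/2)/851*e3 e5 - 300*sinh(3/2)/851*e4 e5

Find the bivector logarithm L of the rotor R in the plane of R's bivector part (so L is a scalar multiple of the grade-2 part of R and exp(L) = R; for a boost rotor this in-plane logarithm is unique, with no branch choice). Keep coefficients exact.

The scalar part of R is cosh(3/2), which fixes the rapidity magnitude through cosh (cosh is even, so it cannot fix the sign — the bivector part carries that); dividing the bivector part by sinh of the rapidity gives the plane, and L = rapidity * plane, where the joint sign ambiguity of (rapidity, plane) cancels in the product.
Concretely: cosh(rapidity) = cosh(3/2) gives rapidity = ±3/2, and since rapidity/sinh(rapidity) is even the sign is immaterial: L = (rapidity/sinh(rapidity)) * <R>_2 = (3/(2*sinh(3/2))) * <R>_2.
Answer: 810/851*e1 e3 - 675/851*e1 e5 + 1350/851*e2 e3 - 1125/851*e2 e5 - 540/851*e3 e4 - 3147/1702*e3 e5 - 450/851*e4 e5


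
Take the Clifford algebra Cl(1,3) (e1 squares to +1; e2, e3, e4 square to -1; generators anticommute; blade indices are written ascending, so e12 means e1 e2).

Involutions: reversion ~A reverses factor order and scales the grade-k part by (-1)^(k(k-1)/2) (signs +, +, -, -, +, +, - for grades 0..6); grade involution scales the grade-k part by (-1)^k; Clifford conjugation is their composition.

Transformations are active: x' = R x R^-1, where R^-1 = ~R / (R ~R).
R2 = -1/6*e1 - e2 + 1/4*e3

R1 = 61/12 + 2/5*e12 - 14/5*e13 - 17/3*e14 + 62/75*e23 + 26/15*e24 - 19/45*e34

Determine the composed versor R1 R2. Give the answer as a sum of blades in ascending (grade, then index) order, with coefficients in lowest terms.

Distribute over the terms of R2 (each basis-blade product reordered to ascending indices, repeated generators contracted through their squares):
R1 (-1/6*e1) = -61/72*e1 + 1/15*e2 - 7/15*e3 - 17/18*e4 - 31/225*e123 - 13/45*e124 + 19/270*e134
R1 (-e2) = 2/5*e1 - 61/12*e2 - 62/75*e3 - 26/15*e4 - 14/5*e123 - 17/3*e124 + 19/45*e234
R1 (1/4*e3) = 7/10*e1 - 31/150*e2 + 61/48*e3 - 19/180*e4 + 1/10*e123 + 17/12*e134 - 13/30*e234
Summing the partial products and collecting blades:
Answer: 91/360*e1 - 1567/300*e2 - 9/400*e3 - 167/60*e4 - 1277/450*e123 - 268/45*e124 + 803/540*e134 - 1/90*e234


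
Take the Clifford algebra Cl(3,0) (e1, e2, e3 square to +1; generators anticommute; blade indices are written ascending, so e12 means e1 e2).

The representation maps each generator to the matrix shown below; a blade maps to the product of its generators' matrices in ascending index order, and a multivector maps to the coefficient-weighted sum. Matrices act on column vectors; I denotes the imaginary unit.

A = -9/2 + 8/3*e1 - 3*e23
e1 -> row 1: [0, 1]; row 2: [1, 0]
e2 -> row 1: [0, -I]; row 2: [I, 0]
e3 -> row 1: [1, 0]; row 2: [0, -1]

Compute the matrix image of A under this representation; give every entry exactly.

Bivector images (products of the table entries): rho(e23) = rho(e2)rho(e3) = row 1: [0, I]; row 2: [I, 0].
M = (-9/2)*1 + (8/3)*rho(e1) + (-3)*rho(e23), summed entrywise (1 is the identity matrix):
Answer: row 1: [-9/2, 8/3 - 3*I]; row 2: [8/3 - 3*I, -9/2]


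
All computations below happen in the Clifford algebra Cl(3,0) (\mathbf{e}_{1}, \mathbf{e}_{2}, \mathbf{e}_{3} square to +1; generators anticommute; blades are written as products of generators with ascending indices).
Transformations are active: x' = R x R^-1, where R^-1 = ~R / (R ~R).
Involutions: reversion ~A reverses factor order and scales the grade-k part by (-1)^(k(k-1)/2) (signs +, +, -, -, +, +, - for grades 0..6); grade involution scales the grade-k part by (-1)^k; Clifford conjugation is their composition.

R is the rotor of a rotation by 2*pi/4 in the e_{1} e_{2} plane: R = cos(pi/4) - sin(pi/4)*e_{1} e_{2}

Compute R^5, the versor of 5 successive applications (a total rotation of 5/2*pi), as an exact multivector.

Rotor phase runs at HALF the rotation angle; powers of one rotor simply add phase, so after 5 steps in e_{1} e_{2} the phase is 5*pi/4 = \frac{5 \pi}{4} and R^5 = cos(\frac{5 \pi}{4}) - sin(\frac{5 \pi}{4})*e_{1} e_{2}.
cos(\frac{5 \pi}{4}) = - \frac{\sqrt{2}}{2} and sin(\frac{5 \pi}{4}) = - \frac{\sqrt{2}}{2}, so R^5 = - \frac{\sqrt{2}}{2} + \frac{\sqrt{2}}{2} e_{1} e_{2}. The net rotation is 1/2*pi (after discarding 1 full turn, each of which contributes a factor -1 to the rotor); the rotor keeps the half-angle phase exactly.
Answer: - \frac{\sqrt{2}}{2} + \frac{\sqrt{2}}{2} e_{1} e_{2}


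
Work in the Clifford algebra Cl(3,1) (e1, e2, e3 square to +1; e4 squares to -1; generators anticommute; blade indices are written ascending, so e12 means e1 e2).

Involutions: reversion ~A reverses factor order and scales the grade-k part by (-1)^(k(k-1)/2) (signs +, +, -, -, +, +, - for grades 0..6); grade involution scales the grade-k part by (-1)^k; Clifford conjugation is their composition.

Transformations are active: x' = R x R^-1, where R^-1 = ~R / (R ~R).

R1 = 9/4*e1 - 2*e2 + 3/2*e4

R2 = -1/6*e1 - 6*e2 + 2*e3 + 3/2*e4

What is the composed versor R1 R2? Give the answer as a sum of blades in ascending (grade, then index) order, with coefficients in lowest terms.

Distribute over the terms of R1 (each basis-blade product reordered to ascending indices, repeated generators contracted through their squares):
(9/4*e1) R2 = -3/8 - 27/2*e12 + 9/2*e13 + 27/8*e14
(-2*e2) R2 = 12 - 1/3*e12 - 4*e23 - 3*e24
(3/2*e4) R2 = -9/4 + 1/4*e14 + 9*e24 - 3*e34
Summing the partial products and collecting blades:
Answer: 75/8 - 83/6*e12 + 9/2*e13 + 29/8*e14 - 4*e23 + 6*e24 - 3*e34


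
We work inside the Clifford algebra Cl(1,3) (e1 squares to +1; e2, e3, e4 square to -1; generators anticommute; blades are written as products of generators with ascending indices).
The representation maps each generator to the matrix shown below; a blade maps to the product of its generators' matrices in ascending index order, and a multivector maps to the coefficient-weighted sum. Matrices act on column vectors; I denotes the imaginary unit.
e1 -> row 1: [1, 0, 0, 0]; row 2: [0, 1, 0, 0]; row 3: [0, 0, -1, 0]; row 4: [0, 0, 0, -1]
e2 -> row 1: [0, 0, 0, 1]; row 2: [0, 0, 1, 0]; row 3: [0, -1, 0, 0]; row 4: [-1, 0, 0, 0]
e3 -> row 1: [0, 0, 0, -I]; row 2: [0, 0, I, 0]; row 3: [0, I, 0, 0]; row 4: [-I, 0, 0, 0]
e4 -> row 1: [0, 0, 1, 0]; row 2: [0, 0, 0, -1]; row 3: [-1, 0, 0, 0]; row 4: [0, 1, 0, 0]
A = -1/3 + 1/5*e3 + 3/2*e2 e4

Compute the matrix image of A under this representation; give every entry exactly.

Bivector images (products of the table entries): rho(e2 e4) = rho(e2)rho(e4) = row 1: [0, 1, 0, 0]; row 2: [-1, 0, 0, 0]; row 3: [0, 0, 0, 1]; row 4: [0, 0, -1, 0].
M = (-1/3)*1 + (1/5)*rho(e3) + (3/2)*rho(e2 e4), summed entrywise (1 is the identity matrix):
Answer: row 1: [-1/3, 3/2, 0, -I/5]; row 2: [-3/2, -1/3, I/5, 0]; row 3: [0, I/5, -1/3, 3/2]; row 4: [-I/5, 0, -3/2, -1/3]


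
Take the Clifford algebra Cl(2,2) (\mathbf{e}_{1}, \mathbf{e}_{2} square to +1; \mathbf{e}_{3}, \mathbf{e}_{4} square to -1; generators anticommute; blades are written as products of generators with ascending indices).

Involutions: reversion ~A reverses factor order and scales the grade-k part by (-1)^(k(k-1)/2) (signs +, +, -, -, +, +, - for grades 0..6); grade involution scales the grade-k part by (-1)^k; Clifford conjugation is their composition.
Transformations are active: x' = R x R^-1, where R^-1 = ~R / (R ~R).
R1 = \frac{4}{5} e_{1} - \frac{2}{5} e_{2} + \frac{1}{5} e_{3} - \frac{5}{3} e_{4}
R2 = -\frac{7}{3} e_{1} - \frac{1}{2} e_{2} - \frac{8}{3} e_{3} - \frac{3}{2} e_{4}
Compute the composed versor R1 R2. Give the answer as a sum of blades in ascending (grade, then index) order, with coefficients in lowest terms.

Distribute over the terms of R1 (each basis-blade product reordered to ascending indices, repeated generators contracted through their squares):
(\frac{4}{5} e_{1}) R2 = -\frac{28}{15} - \frac{2}{5} e_{1} e_{2} - \frac{32}{15} e_{1} e_{3} - \frac{6}{5} e_{1} e_{4}
(-\frac{2}{5} e_{2}) R2 = \frac{1}{5} - \frac{14}{15} e_{1} e_{2} + \frac{16}{15} e_{2} e_{3} + \frac{3}{5} e_{2} e_{4}
(\frac{1}{5} e_{3}) R2 = \frac{8}{15} + \frac{7}{15} e_{1} e_{3} + \frac{1}{10} e_{2} e_{3} - \frac{3}{10} e_{3} e_{4}
(-\frac{5}{3} e_{4}) R2 = -\frac{5}{2} - \frac{35}{9} e_{1} e_{4} - \frac{5}{6} e_{2} e_{4} - \frac{40}{9} e_{3} e_{4}
Summing the partial products and collecting blades:
Answer: -\frac{109}{30} - \frac{4}{3} e_{1} e_{2} - \frac{5}{3} e_{1} e_{3} - \frac{229}{45} e_{1} e_{4} + \frac{7}{6} e_{2} e_{3} - \frac{7}{30} e_{2} e_{4} - \frac{427}{90} e_{3} e_{4}


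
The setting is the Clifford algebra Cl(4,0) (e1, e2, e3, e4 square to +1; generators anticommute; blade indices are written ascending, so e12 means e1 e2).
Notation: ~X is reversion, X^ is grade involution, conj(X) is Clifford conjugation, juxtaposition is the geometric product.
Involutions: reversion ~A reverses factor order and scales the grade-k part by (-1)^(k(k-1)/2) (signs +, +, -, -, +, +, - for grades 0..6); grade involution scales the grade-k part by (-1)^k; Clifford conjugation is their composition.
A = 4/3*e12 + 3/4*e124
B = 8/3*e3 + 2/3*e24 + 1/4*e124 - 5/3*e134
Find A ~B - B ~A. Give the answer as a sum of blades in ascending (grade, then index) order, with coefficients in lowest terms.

first term: 3/16 + 1/2*e1 + 1/3*e4 - 8/9*e14 - 5/4*e23 + 32/9*e123 - 20/9*e234 - 2*e1234
second term: 3/16 + 1/2*e1 + 1/3*e4 + 8/9*e14 + 5/4*e23 - 32/9*e123 + 20/9*e234 - 2*e1234
Answer: -16/9*e14 - 5/2*e23 + 64/9*e123 - 40/9*e234


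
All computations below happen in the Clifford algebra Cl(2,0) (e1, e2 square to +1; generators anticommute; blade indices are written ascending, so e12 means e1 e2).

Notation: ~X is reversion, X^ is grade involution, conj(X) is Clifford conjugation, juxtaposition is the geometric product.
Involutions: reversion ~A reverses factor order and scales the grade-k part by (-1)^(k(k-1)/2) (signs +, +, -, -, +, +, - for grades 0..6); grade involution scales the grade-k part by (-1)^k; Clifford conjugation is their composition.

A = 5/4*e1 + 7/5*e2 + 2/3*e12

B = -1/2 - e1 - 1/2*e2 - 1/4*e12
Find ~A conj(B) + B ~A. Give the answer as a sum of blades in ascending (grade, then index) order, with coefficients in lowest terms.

first term: 127/60 - 157/120*e1 + 67/240*e2 - 53/120*e12
second term: -127/60 - 157/120*e1 + 67/240*e2 - 53/120*e12
Answer: -157/60*e1 + 67/120*e2 - 53/60*e12


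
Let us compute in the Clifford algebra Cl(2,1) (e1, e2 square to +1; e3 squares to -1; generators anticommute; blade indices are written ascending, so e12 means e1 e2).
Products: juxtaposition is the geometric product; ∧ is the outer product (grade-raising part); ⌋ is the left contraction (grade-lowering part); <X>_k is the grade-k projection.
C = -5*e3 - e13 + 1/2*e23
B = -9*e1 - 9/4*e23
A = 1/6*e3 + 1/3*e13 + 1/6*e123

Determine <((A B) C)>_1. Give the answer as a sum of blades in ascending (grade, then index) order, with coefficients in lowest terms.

step 1: -3/8*e1 - 3/8*e2 + 3*e3 - 3/4*e12 + 3/2*e13 - 3/2*e23
step 2: 51/4 + 9/2*e1 - 6*e2 + 3/16*e3 - 3/4*e12 + 3/2*e13 + 9/8*e23 + 51/16*e123
step 3: 9/2*e1 - 6*e2 + 3/16*e3
Answer: 9/2*e1 - 6*e2 + 3/16*e3


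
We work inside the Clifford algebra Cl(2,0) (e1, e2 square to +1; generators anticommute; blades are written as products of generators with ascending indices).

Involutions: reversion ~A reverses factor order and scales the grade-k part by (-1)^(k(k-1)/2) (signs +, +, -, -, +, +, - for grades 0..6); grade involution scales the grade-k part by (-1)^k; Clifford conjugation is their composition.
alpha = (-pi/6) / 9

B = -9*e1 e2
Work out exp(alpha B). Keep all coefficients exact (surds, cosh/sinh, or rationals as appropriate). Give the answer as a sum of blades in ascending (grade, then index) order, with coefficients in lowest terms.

B^2 = (-9)^2*(e1 e2)^2 = 81*(-1) = -81 (a basis 2-blade squares to minus the product of its generators' squares).
B^2 = -81 — circular case — the even/odd split gives cos and sin: l = 9, alpha*l = -pi/6, so exp(alpha B) = cos(-pi/6) + (sin(-pi/6)/9)*B = sqrt(3)/2 + (-1/18)*B.
Answer: sqrt(3)/2 + 1/2*e1 e2


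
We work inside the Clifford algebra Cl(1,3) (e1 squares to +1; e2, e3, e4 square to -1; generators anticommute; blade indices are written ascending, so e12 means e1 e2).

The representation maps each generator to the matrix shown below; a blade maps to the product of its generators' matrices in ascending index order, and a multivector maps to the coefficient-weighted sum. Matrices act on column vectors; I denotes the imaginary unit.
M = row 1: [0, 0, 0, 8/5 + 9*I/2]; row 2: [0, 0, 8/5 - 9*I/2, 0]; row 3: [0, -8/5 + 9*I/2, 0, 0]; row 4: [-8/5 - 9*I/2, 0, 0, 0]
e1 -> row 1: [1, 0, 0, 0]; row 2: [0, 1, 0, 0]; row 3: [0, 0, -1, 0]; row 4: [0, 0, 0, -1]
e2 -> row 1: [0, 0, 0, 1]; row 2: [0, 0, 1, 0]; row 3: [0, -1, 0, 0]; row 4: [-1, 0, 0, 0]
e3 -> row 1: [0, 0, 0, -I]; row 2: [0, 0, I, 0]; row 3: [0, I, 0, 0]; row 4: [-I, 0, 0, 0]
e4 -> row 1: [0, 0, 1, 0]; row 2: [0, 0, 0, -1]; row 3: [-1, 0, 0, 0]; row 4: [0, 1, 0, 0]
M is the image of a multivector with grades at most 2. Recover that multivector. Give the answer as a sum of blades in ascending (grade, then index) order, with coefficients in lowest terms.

Method: the blade images are trace-orthogonal — tr(rho(e_A) rho(e_B)^-1) = 4 if A = B and 0 otherwise — and rho(e_A)^-1 = (e_A)^2 * rho(e_A) with (e_A)^2 = +1 or -1, so the coefficient of e_A in the preimage is (e_A)^2 * tr(M rho(e_A))/4.
Nonzero projections over blades of grade <= 2: e2: (e2)^2 = -1, tr(M rho(e2)) = -32/5, coefficient 8/5; e13: (e13)^2 = +1, tr(M rho(e13)) = -18, coefficient -9/2. Every other blade of grade <= 2 projects to 0.
Answer: 8/5*e2 - 9/2*e13


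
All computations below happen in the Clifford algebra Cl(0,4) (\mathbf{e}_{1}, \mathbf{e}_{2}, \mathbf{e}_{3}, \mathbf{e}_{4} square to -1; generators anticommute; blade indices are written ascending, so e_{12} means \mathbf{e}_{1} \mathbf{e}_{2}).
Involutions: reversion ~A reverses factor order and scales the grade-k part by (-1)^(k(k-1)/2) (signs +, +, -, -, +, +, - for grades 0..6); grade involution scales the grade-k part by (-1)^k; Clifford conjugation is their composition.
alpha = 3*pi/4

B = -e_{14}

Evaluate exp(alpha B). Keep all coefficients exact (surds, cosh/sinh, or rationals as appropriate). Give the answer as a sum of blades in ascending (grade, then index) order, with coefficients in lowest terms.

B^2 = (-1)^2*(e_{14})^2 = 1*(-1) = -1 (a basis 2-blade squares to minus the product of its generators' squares).
B^2 = -1 — the negative square puts this in the circular regime; l = 1, alpha*l = \frac{3 \pi}{4}, so exp(alpha B) = cos(\frac{3 \pi}{4}) + (sin(\frac{3 \pi}{4})/1)*B = - \frac{\sqrt{2}}{2} + (\frac{\sqrt{2}}{2})*B.
Answer: - \frac{\sqrt{2}}{2} - \frac{\sqrt{2}}{2} e_{14}


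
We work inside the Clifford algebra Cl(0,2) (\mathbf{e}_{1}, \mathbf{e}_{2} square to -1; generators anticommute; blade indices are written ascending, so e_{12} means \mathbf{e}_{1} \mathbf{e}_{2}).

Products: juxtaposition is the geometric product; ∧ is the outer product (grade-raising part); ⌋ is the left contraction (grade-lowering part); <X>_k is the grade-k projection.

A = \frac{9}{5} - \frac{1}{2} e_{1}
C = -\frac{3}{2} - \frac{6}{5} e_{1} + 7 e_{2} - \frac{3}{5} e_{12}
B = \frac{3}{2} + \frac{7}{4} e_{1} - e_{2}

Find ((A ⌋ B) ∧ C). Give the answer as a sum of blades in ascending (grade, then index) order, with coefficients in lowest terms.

step 1: \frac{143}{40} + \frac{63}{20} e_{1} - \frac{9}{5} e_{2}
step 2: -\frac{429}{80} - \frac{1803}{200} e_{1} + \frac{1109}{40} e_{2} + \frac{3549}{200} e_{12}
Answer: -\frac{429}{80} - \frac{1803}{200} e_{1} + \frac{1109}{40} e_{2} + \frac{3549}{200} e_{12}


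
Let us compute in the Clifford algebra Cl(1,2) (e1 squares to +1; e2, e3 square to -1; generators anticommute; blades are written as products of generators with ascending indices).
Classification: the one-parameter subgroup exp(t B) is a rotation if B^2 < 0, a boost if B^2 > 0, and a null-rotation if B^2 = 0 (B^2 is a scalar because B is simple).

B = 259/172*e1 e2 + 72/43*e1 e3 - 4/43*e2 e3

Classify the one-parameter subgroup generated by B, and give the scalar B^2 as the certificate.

B^2 term by term: the squares give (259/172)^2*(e1 e2)^2 + (72/43)^2*(e1 e3)^2 + (-4/43)^2*(e2 e3)^2 = 67081/29584*(+1) + 5184/1849*(+1) + 16/1849*(-1) = 81/16 (each basis 2-blade squares to minus the product of its generators' squares); cross terms between blades sharing an index anticommute and cancel. So B^2 = 81/16.
Answer: boost, certificate B^2 = 81/16. Check the certificate: B^2 = 81/16, and that sign is decisive whatever form B takes.


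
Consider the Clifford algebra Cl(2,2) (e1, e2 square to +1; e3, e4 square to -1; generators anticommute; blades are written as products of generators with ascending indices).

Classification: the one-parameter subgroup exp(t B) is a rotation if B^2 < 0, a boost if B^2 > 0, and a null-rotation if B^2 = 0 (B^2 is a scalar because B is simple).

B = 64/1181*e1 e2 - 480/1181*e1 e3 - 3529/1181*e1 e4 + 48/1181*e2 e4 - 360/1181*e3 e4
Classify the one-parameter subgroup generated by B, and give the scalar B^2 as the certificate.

B^2 term by term: the squares give (64/1181)^2*(e1 e2)^2 + (-480/1181)^2*(e1 e3)^2 + (-3529/1181)^2*(e1 e4)^2 + (48/1181)^2*(e2 e4)^2 + (-360/1181)^2*(e3 e4)^2 = 4096/1394761*(-1) + 230400/1394761*(+1) + 12453841/1394761*(+1) + 2304/1394761*(+1) + 129600/1394761*(-1) = 9 (each basis 2-blade squares to minus the product of its generators' squares); cross terms between blades sharing an index anticommute and cancel; the commuting (index-disjoint) pairs give grade-4 terms 2*c*c'*(blade product), which cancel blade by blade — e1 e2 e3 e4: -46080/1394761 + 46080/1394761 = 0 — confirming B is simple. So B^2 = 9.
Answer: boost, certificate B^2 = 9. The scalar 9 is the complete invariant here: its sign names the subgroup type.


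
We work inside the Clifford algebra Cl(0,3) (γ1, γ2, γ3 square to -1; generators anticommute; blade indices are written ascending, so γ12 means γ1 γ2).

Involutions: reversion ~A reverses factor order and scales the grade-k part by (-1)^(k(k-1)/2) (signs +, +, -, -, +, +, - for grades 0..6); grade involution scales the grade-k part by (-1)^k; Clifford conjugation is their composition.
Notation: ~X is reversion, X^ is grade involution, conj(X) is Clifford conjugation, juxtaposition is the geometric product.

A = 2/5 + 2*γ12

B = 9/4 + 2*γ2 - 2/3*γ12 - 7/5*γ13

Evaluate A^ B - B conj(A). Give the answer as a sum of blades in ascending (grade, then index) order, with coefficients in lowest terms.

first term: 67/30 - 4*γ1 + 4/5*γ2 + 127/30*γ12 - 14/25*γ13 - 14/5*γ23
second term: -13/30 - 4*γ1 + 4/5*γ2 - 143/30*γ12 - 14/25*γ13 - 14/5*γ23
Answer: 8/3 + 9*γ12


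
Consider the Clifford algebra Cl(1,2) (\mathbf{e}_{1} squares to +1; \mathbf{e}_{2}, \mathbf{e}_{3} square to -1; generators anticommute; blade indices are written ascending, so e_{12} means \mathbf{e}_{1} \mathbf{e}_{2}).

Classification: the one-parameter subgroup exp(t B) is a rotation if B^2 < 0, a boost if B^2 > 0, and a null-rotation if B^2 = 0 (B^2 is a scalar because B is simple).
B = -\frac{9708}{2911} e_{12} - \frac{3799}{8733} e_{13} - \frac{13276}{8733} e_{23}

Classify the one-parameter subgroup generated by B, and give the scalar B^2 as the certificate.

B^2 term by term: the squares give (-\frac{9708}{2911})^2*(e_{12})^2 + (-\frac{3799}{8733})^2*(e_{13})^2 + (-\frac{13276}{8733})^2*(e_{23})^2 = \frac{94245264}{8473921}*(+1) + \frac{14432401}{76265289}*(+1) + \frac{176252176}{76265289}*(-1) = 9 (each basis 2-blade squares to minus the product of its generators' squares); cross terms between blades sharing an index anticommute and cancel. So B^2 = 9.
Answer: boost, certificate B^2 = 9. Note: conjugating B changes its blade decomposition but never the scalar B^2 = 9, whose sign settles the classification.


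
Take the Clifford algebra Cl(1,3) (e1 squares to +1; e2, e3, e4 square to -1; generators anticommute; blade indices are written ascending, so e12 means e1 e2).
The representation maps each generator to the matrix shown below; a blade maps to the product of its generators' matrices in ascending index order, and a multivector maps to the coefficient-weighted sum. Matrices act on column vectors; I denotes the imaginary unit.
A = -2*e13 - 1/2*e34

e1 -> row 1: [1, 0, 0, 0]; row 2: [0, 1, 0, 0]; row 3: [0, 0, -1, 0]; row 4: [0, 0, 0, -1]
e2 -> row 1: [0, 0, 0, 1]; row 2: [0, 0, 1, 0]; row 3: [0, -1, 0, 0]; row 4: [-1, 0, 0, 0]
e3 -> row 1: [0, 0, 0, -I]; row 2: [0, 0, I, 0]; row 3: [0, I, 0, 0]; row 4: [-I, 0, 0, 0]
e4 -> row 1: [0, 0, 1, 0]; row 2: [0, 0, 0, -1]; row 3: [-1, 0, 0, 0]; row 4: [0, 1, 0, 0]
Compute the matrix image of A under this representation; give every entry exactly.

Bivector images (products of the table entries): rho(e13) = rho(e1)rho(e3) = row 1: [0, 0, 0, -I]; row 2: [0, 0, I, 0]; row 3: [0, -I, 0, 0]; row 4: [I, 0, 0, 0]; rho(e34) = rho(e3)rho(e4) = row 1: [0, -I, 0, 0]; row 2: [-I, 0, 0, 0]; row 3: [0, 0, 0, -I]; row 4: [0, 0, -I, 0].
M = (-2)*rho(e13) + (-1/2)*rho(e34), summed entrywise:
Answer: row 1: [0, I/2, 0, 2*I]; row 2: [I/2, 0, -2*I, 0]; row 3: [0, 2*I, 0, I/2]; row 4: [-2*I, 0, I/2, 0]


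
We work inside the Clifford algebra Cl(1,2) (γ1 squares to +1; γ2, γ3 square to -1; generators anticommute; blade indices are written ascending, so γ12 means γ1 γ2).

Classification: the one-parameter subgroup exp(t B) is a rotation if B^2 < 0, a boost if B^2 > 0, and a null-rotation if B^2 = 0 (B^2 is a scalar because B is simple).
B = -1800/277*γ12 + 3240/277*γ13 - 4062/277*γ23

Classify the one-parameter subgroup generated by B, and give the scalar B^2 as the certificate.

B^2 term by term: the squares give (-1800/277)^2*(γ12)^2 + (3240/277)^2*(γ13)^2 + (-4062/277)^2*(γ23)^2 = 3240000/76729*(+1) + 10497600/76729*(+1) + 16499844/76729*(-1) = -36 (each basis 2-blade squares to minus the product of its generators' squares); cross terms between blades sharing an index anticommute and cancel. So B^2 = -36.
Answer: rotation, certificate B^2 = -36. One invariant decides it: the square -36 survives every conjugation, and its sign is exactly the classification.


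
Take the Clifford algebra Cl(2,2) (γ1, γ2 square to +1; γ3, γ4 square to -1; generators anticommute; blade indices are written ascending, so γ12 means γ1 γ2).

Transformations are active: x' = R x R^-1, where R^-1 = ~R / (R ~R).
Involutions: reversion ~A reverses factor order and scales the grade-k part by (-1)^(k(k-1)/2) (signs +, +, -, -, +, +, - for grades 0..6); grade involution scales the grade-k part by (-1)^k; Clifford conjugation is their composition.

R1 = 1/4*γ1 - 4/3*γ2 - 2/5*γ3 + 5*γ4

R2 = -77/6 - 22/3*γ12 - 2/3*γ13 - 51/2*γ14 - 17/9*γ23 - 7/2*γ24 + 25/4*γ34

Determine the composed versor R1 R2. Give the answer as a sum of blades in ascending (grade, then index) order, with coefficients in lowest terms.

Distribute over the terms of R1 (each basis-blade product reordered to ascending indices, repeated generators contracted through their squares):
(1/4*γ1) R2 = -77/24*γ1 - 11/6*γ2 - 1/6*γ3 - 51/8*γ4 - 17/36*γ123 - 7/8*γ124 + 25/16*γ134
(-4/3*γ2) R2 = -88/9*γ1 + 154/9*γ2 + 68/27*γ3 + 14/3*γ4 - 8/9*γ123 - 34*γ124 - 25/3*γ234
(-2/5*γ3) R2 = 4/15*γ1 + 34/45*γ2 + 77/15*γ3 + 5/2*γ4 + 44/15*γ123 - 51/5*γ134 - 7/5*γ234
(5*γ4) R2 = -255/2*γ1 - 35/2*γ2 + 125/4*γ3 - 385/6*γ4 - 110/3*γ124 - 10/3*γ134 - 85/9*γ234
Summing the partial products and collecting blades:
Answer: -50479/360*γ1 - 22/15*γ2 + 20917/540*γ3 - 507/8*γ4 + 283/180*γ123 - 1717/24*γ124 - 2873/240*γ134 - 863/45*γ234


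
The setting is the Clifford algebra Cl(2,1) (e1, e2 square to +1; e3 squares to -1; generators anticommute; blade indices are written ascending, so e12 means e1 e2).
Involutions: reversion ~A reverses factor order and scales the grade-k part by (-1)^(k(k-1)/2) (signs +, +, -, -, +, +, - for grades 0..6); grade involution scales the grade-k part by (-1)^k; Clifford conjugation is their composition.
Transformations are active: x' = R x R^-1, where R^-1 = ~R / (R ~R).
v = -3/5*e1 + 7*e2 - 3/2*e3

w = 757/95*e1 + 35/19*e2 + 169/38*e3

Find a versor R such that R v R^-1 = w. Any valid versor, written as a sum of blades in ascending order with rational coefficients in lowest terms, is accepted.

Key observation: q(v) = q(w) = 4711/100 (sandwiches preserve the norm), so R = v + w = 140/19*e1 + 168/19*e2 + 56/19*e3 works whenever it is invertible — the component of v along it is kept and (v - w)/2 reverses, sending v to w.
Answer: 140/19*e1 + 168/19*e2 + 56/19*e3


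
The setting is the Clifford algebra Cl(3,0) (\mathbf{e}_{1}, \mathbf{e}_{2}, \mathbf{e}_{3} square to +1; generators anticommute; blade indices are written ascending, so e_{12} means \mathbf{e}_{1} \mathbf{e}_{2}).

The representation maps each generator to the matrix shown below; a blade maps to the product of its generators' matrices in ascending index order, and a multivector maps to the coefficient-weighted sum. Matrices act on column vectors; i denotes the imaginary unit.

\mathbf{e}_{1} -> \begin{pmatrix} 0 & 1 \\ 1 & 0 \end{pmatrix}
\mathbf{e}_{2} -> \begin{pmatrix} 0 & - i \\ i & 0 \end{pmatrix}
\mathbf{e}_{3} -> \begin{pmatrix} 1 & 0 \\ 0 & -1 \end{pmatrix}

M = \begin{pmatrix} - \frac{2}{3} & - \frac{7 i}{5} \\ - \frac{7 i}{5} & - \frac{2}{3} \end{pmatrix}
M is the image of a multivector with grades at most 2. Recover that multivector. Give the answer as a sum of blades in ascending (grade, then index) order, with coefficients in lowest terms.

Method: 1, rho(e_{1}), rho(e_{2}), rho(e_{3}) form a trace-orthogonal basis of the 2x2 complex matrices (tr(X Y) = 2 if X = Y, else 0), so M = m0*1 + m1*rho(e_{1}) + m2*rho(e_{2}) + m3*rho(e_{3}) with m0 = tr(M)/2 = - \frac{2}{3}, m1 = tr(M rho(e_{1}))/2 = - \frac{7 i}{5}, m2 = tr(M rho(e_{2}))/2 = 0, m3 = tr(M rho(e_{3}))/2 = 0.
Multiplying table entries, the bivector images are rho(e_{12}) = i*rho(e_{3}), rho(e_{13}) = -i*rho(e_{2}), rho(e_{23}) = i*rho(e_{1}); with real blade coefficients the real parts of m0..m3 are the coefficients of 1, e_{1}, e_{2}, e_{3} and the imaginary parts give the bivectors (e_{23}: Im m1, e_{13}: -Im m2, e_{12}: Im m3).
Answer: -\frac{2}{3} - \frac{7}{5} e_{23}
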